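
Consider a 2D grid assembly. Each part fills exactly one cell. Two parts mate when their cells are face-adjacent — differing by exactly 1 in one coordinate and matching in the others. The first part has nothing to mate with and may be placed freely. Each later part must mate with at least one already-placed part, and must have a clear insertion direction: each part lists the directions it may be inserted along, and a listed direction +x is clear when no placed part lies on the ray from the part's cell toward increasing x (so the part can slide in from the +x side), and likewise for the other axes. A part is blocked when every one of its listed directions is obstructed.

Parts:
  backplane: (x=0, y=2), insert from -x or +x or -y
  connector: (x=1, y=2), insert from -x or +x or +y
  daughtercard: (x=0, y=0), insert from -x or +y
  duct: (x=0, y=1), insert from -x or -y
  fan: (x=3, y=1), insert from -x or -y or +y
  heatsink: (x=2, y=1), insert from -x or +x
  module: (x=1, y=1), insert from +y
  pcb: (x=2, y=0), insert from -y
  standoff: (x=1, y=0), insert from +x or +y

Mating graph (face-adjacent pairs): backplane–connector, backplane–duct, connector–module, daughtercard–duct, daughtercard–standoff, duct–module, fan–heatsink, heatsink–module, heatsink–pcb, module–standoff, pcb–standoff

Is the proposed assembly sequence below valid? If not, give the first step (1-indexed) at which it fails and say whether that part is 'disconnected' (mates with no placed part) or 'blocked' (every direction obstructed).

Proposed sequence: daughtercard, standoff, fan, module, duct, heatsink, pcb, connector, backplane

1. daughtercard@(0, 0) [-x clear] — {daughtercard}
2. standoff@(1, 0) [+x clear] — {daughtercard, standoff}
3. fan@(3, 1) — no placed neighbour ⇒ disconnected

Invalid at step 3 (disconnected)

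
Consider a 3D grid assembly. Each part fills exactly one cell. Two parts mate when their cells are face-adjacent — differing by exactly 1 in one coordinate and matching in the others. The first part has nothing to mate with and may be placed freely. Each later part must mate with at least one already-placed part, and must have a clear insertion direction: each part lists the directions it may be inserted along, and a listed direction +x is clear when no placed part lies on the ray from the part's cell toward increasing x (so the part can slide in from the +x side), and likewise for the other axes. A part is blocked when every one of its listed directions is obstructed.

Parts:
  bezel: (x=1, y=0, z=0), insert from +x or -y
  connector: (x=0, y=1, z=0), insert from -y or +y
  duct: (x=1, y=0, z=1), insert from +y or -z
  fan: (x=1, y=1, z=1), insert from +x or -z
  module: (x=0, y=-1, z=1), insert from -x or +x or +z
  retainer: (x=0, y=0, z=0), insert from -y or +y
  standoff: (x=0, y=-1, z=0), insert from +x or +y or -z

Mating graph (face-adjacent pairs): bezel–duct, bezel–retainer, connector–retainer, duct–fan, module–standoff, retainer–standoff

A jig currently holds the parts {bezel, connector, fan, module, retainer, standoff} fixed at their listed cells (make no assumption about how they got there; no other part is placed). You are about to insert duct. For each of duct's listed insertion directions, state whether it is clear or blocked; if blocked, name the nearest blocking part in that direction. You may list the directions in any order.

+y: nearest on ray is fan@(1, 1, 1) ⇒ blocked
-z: nearest on ray is bezel@(1, 0, 0) ⇒ blocked

+y: blocked by fan; -z: blocked by bezel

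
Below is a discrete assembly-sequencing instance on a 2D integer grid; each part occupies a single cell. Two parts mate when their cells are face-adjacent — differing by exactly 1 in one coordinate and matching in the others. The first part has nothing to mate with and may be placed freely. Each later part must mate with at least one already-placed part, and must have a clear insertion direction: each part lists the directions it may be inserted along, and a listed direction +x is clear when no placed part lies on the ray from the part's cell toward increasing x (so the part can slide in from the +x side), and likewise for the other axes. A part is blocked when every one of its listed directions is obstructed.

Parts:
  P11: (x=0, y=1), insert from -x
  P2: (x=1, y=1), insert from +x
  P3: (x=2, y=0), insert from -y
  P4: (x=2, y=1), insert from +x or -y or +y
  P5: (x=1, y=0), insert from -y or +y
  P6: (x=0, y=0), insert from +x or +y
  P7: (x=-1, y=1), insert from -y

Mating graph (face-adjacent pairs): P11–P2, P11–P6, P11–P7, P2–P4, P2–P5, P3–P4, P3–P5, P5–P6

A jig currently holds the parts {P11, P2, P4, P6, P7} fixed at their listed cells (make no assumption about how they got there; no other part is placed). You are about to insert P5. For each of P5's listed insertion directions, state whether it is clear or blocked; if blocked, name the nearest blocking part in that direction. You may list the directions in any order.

+y: blocked by P2; -y: clear

-y: ray from P5(1, 0) has no placed part ⇒ clear
+y: nearest on ray is P2@(1, 1) ⇒ blocked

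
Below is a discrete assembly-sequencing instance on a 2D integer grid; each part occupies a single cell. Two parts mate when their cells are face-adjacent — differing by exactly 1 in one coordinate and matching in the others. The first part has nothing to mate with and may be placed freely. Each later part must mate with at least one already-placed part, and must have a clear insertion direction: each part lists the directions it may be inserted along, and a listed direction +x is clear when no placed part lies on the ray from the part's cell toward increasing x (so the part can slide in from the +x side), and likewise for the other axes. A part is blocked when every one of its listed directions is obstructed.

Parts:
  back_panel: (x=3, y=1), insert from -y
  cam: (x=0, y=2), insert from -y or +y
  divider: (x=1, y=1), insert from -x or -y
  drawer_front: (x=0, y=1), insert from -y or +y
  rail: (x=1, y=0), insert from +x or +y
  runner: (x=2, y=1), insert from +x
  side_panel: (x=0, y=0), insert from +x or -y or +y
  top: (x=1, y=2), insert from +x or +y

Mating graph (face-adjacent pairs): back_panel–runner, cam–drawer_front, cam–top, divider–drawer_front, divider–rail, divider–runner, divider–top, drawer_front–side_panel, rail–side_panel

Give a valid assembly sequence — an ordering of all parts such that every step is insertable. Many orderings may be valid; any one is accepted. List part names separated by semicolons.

side_panel; rail; divider; runner; back_panel; drawer_front; cam; top

1. side_panel@(0, 0) [+x clear] — {side_panel}
2. rail@(1, 0) [+x clear] — {rail, side_panel}
3. divider@(1, 1) [-x clear] — {divider, rail, side_panel}
4. runner@(2, 1) [+x clear] — {divider, rail, runner, side_panel}
5. back_panel@(3, 1) [-y clear] — {back_panel, divider, rail, runner, side_panel}
6. drawer_front@(0, 1) [+y clear] — {back_panel, divider, drawer_front, rail, runner, side_panel}
7. cam@(0, 2) [+y clear] — {back_panel, cam, divider, drawer_front, rail, runner, side_panel}
8. top@(1, 2) [+x clear] — {back_panel, cam, divider, drawer_front, rail, runner, side_panel, top}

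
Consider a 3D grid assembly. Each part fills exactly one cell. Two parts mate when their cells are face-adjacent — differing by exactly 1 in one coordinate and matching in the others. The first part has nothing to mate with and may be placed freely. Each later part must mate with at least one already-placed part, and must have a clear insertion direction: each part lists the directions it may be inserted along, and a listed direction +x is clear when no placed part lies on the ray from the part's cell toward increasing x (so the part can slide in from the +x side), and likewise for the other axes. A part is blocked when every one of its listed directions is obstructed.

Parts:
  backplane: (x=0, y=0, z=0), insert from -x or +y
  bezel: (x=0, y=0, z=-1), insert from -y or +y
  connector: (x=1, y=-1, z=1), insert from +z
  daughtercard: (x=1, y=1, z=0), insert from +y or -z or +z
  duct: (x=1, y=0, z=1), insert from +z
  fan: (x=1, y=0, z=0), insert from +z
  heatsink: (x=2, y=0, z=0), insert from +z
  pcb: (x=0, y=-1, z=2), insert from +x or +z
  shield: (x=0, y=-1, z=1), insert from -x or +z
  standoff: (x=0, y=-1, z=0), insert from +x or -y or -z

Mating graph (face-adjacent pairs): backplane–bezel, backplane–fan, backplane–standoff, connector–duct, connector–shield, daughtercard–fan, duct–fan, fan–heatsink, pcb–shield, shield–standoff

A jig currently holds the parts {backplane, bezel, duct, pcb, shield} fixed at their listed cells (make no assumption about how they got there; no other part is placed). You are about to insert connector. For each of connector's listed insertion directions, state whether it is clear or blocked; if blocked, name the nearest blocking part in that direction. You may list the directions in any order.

+z: clear

+z: ray from connector(1, -1, 1) has no placed part ⇒ clear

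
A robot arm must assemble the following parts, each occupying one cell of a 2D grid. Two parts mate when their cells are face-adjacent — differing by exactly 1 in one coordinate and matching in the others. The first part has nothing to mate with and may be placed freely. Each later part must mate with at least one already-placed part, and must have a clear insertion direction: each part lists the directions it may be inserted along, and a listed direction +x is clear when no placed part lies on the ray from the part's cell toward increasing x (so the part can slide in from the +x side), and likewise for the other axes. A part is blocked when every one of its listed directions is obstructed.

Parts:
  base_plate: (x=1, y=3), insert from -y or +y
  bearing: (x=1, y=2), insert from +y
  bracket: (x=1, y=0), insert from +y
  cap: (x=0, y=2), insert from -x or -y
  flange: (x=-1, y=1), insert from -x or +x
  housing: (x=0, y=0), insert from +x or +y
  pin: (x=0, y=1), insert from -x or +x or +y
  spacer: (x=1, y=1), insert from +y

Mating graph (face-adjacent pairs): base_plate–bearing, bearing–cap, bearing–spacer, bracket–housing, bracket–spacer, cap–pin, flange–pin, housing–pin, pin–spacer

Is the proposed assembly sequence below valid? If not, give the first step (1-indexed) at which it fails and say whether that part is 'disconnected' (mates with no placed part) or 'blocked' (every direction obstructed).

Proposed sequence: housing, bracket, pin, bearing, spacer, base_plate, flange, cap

1. housing@(0, 0) [+x clear] — {housing}
2. bracket@(1, 0) [+y clear] — {bracket, housing}
3. pin@(0, 1) [-x clear] — {bracket, housing, pin}
4. bearing@(1, 2) — no placed neighbour ⇒ disconnected

Invalid at step 4 (disconnected)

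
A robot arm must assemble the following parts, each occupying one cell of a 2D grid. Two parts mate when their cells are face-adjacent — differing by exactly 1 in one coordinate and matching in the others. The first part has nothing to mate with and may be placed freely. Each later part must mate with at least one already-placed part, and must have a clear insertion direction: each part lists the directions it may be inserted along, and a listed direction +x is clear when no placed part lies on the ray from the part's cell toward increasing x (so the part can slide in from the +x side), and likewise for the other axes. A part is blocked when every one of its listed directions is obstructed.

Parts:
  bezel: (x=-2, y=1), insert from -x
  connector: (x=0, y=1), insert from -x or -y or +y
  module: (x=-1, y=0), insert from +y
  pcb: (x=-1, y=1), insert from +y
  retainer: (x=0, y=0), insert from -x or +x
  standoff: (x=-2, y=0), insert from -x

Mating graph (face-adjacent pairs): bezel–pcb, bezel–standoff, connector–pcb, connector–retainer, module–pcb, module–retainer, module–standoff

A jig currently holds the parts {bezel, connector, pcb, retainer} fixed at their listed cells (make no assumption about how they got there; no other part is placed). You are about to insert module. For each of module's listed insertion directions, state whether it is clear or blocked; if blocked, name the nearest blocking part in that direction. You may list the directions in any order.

+y: blocked by pcb

+y: nearest on ray is pcb@(-1, 1) ⇒ blocked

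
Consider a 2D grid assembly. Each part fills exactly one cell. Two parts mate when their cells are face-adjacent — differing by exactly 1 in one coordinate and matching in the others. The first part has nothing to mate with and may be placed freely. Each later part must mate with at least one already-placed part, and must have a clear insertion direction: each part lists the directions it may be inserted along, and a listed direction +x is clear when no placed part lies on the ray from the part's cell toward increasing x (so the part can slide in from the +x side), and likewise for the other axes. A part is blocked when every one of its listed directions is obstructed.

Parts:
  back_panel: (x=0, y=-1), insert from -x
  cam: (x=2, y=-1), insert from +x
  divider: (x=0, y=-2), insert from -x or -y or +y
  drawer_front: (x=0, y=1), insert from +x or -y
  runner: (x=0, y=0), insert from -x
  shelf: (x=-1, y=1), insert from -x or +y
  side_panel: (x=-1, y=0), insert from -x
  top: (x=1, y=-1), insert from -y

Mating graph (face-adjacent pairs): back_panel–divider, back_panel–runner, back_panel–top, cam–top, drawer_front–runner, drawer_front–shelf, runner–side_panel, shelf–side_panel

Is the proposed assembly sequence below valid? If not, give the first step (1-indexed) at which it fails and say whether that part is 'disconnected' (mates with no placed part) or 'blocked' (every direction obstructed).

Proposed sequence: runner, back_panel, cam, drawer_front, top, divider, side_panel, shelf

Invalid at step 3 (disconnected)

1. runner@(0, 0) [-x clear] — {runner}
2. back_panel@(0, -1) [-x clear] — {back_panel, runner}
3. cam@(2, -1) — no placed neighbour ⇒ disconnected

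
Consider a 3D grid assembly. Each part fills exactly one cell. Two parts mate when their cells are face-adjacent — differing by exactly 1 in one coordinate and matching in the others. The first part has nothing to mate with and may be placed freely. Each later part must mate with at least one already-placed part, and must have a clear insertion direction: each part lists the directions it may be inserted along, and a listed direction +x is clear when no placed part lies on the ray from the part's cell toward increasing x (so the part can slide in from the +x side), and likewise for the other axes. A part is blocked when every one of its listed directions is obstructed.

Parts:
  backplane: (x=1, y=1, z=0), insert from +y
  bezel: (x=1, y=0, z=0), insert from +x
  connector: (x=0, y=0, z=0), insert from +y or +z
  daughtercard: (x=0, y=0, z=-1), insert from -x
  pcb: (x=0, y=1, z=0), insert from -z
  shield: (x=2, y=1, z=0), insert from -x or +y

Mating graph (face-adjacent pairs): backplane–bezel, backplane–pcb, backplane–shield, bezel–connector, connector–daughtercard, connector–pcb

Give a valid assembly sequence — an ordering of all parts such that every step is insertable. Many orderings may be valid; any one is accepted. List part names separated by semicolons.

1. shield@(2, 1, 0) [-x clear] — {shield}
2. backplane@(1, 1, 0) [+y clear] — {backplane, shield}
3. pcb@(0, 1, 0) [-z clear] — {backplane, pcb, shield}
4. connector@(0, 0, 0) [+z clear] — {backplane, connector, pcb, shield}
5. daughtercard@(0, 0, -1) [-x clear] — {backplane, connector, daughtercard, pcb, shield}
6. bezel@(1, 0, 0) [+x clear] — {backplane, bezel, connector, daughtercard, pcb, shield}

shield; backplane; pcb; connector; daughtercard; bezel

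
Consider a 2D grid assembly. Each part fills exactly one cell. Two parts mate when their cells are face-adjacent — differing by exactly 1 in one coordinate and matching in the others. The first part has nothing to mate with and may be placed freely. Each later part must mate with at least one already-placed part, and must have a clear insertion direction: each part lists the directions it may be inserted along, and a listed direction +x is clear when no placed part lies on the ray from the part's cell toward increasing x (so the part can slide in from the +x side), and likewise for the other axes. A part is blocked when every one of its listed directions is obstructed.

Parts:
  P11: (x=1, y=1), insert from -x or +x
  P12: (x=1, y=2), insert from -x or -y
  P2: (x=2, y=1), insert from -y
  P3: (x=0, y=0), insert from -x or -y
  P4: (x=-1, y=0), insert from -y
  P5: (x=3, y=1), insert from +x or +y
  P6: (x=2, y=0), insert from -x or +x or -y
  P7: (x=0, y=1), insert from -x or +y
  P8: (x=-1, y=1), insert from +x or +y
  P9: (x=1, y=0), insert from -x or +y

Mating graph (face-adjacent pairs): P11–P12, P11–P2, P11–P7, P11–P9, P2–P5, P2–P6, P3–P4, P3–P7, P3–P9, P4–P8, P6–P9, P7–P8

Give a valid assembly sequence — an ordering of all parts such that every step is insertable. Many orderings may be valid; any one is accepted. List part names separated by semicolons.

1. P8@(-1, 1) [+x clear] — {P8}
2. P7@(0, 1) [+y clear] — {P7, P8}
3. P3@(0, 0) [-x clear] — {P3, P7, P8}
4. P9@(1, 0) [+y clear] — {P3, P7, P8, P9}
5. P11@(1, 1) [+x clear] — {P11, P3, P7, P8, P9}
6. P2@(2, 1) [-y clear] — {P11, P2, P3, P7, P8, P9}
7. P6@(2, 0) [+x clear] — {P11, P2, P3, P6, P7, P8, P9}
8. P12@(1, 2) [-x clear] — {P11, P12, P2, P3, P6, P7, P8, P9}
9. P5@(3, 1) [+x clear] — {P11, P12, P2, P3, P5, P6, P7, P8, P9}
10. P4@(-1, 0) [-y clear] — {P11, P12, P2, P3, P4, P5, P6, P7, P8, P9}

P8; P7; P3; P9; P11; P2; P6; P12; P5; P4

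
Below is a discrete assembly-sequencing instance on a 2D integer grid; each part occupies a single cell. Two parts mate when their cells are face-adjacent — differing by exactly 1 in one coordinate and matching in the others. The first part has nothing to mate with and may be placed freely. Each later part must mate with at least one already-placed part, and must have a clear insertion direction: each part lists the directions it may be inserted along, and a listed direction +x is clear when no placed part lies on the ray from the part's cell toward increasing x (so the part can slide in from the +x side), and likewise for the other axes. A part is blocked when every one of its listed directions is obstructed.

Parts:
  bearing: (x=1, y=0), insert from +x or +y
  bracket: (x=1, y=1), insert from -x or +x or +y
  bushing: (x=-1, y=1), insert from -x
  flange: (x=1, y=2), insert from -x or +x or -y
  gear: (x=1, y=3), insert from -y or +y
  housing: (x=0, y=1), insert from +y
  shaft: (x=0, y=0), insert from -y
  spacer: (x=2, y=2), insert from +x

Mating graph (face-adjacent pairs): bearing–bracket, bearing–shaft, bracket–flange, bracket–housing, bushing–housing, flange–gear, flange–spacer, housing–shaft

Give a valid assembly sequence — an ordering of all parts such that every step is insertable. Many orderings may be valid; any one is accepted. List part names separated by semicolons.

flange; gear; bracket; housing; shaft; bushing; bearing; spacer

1. flange@(1, 2) [-x clear] — {flange}
2. gear@(1, 3) [+y clear] — {flange, gear}
3. bracket@(1, 1) [-x clear] — {bracket, flange, gear}
4. housing@(0, 1) [+y clear] — {bracket, flange, gear, housing}
5. shaft@(0, 0) [-y clear] — {bracket, flange, gear, housing, shaft}
6. bushing@(-1, 1) [-x clear] — {bracket, bushing, flange, gear, housing, shaft}
7. bearing@(1, 0) [+x clear] — {bearing, bracket, bushing, flange, gear, housing, shaft}
8. spacer@(2, 2) [+x clear] — {bearing, bracket, bushing, flange, gear, housing, shaft, spacer}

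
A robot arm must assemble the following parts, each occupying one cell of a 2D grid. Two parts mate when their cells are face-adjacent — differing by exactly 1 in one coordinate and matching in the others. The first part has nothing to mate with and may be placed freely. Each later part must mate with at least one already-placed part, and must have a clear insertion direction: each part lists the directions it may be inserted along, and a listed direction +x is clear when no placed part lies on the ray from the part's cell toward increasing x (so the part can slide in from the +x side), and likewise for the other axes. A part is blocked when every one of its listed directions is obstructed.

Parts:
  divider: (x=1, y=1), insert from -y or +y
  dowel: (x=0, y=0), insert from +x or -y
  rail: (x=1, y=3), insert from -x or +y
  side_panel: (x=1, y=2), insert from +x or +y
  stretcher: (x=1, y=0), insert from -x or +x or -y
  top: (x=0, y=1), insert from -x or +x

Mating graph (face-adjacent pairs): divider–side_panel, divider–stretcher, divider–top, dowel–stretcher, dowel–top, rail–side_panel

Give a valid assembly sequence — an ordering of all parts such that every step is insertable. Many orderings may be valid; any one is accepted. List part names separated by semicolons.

side_panel; divider; top; rail; dowel; stretcher

1. side_panel@(1, 2) [+x clear] — {side_panel}
2. divider@(1, 1) [-y clear] — {divider, side_panel}
3. top@(0, 1) [-x clear] — {divider, side_panel, top}
4. rail@(1, 3) [-x clear] — {divider, rail, side_panel, top}
5. dowel@(0, 0) [+x clear] — {divider, dowel, rail, side_panel, top}
6. stretcher@(1, 0) [+x clear] — {divider, dowel, rail, side_panel, stretcher, top}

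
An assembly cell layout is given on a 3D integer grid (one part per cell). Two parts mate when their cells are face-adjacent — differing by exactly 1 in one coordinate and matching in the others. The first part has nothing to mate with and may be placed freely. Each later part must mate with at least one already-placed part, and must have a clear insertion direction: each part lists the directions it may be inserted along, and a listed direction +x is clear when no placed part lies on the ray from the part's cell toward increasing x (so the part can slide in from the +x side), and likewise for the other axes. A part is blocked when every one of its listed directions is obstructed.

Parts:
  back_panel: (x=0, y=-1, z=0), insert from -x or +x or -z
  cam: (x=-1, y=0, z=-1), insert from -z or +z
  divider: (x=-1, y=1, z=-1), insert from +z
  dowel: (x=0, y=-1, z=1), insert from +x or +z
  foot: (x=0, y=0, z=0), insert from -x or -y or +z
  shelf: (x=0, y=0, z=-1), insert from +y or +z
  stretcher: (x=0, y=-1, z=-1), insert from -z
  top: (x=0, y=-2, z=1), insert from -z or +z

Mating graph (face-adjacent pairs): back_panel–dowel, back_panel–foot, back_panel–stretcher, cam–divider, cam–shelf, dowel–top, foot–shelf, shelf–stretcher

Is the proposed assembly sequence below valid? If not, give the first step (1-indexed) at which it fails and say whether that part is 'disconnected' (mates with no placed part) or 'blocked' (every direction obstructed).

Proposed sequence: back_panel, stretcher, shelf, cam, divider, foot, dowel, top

1. back_panel@(0, -1, 0) [-x clear] — {back_panel}
2. stretcher@(0, -1, -1) [-z clear] — {back_panel, stretcher}
3. shelf@(0, 0, -1) [+y clear] — {back_panel, shelf, stretcher}
4. cam@(-1, 0, -1) [-z clear] — {back_panel, cam, shelf, stretcher}
5. divider@(-1, 1, -1) [+z clear] — {back_panel, cam, divider, shelf, stretcher}
6. foot@(0, 0, 0) [-x clear] — {back_panel, cam, divider, foot, shelf, stretcher}
7. dowel@(0, -1, 1) [+x clear] — {back_panel, cam, divider, dowel, foot, shelf, stretcher}
8. top@(0, -2, 1) [-z clear] — {back_panel, cam, divider, dowel, foot, shelf, stretcher, top}

Valid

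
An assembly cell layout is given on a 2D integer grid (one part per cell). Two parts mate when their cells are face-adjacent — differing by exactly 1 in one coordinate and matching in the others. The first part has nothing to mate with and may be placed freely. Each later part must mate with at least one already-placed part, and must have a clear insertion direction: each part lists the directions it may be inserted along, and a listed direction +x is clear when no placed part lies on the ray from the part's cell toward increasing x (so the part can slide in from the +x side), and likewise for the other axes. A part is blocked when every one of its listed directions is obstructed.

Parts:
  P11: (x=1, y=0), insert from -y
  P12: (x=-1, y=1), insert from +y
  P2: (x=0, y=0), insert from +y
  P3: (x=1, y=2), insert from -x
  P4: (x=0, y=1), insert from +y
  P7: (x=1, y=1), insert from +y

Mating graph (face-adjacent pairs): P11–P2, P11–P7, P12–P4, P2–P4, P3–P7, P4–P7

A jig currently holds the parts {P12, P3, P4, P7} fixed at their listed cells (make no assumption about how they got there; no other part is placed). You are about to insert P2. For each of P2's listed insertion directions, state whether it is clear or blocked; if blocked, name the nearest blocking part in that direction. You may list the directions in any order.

+y: blocked by P4

+y: nearest on ray is P4@(0, 1) ⇒ blocked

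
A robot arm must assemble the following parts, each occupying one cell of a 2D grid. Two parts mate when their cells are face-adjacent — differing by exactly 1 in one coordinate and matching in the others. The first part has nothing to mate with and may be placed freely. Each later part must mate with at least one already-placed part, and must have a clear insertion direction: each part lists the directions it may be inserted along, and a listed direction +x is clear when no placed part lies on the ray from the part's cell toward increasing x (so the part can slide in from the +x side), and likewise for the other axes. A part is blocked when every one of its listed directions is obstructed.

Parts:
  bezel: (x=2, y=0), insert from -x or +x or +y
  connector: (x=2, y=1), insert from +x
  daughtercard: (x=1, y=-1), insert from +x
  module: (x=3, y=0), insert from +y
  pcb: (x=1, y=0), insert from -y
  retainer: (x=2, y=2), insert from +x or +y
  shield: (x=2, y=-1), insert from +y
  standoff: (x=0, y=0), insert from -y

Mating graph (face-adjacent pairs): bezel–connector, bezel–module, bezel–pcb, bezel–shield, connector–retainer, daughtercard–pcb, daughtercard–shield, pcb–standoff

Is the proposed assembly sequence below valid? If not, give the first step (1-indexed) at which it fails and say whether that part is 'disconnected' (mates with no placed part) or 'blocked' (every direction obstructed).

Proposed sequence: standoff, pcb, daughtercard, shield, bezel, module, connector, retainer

1. standoff@(0, 0) [-y clear] — {standoff}
2. pcb@(1, 0) [-y clear] — {pcb, standoff}
3. daughtercard@(1, -1) [+x clear] — {daughtercard, pcb, standoff}
4. shield@(2, -1) [+y clear] — {daughtercard, pcb, shield, standoff}
5. bezel@(2, 0) [+x clear] — {bezel, daughtercard, pcb, shield, standoff}
6. module@(3, 0) [+y clear] — {bezel, daughtercard, module, pcb, shield, standoff}
7. connector@(2, 1) [+x clear] — {bezel, connector, daughtercard, module, pcb, shield, standoff}
8. retainer@(2, 2) [+x clear] — {bezel, connector, daughtercard, module, pcb, retainer, shield, standoff}

Valid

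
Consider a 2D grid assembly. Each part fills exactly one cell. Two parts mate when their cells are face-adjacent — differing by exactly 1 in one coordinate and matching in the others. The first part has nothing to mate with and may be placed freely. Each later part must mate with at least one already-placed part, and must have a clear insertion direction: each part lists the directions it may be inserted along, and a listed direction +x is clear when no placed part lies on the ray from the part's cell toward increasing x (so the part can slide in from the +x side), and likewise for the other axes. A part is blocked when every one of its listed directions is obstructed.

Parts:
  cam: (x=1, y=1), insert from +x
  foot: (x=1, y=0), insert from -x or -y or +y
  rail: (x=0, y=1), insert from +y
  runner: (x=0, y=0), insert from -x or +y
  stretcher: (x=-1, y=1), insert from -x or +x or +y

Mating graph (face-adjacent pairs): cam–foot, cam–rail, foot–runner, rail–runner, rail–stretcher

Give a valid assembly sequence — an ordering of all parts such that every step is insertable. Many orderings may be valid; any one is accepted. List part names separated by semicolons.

cam; foot; runner; rail; stretcher

1. cam@(1, 1) [+x clear] — {cam}
2. foot@(1, 0) [-x clear] — {cam, foot}
3. runner@(0, 0) [-x clear] — {cam, foot, runner}
4. rail@(0, 1) [+y clear] — {cam, foot, rail, runner}
5. stretcher@(-1, 1) [-x clear] — {cam, foot, rail, runner, stretcher}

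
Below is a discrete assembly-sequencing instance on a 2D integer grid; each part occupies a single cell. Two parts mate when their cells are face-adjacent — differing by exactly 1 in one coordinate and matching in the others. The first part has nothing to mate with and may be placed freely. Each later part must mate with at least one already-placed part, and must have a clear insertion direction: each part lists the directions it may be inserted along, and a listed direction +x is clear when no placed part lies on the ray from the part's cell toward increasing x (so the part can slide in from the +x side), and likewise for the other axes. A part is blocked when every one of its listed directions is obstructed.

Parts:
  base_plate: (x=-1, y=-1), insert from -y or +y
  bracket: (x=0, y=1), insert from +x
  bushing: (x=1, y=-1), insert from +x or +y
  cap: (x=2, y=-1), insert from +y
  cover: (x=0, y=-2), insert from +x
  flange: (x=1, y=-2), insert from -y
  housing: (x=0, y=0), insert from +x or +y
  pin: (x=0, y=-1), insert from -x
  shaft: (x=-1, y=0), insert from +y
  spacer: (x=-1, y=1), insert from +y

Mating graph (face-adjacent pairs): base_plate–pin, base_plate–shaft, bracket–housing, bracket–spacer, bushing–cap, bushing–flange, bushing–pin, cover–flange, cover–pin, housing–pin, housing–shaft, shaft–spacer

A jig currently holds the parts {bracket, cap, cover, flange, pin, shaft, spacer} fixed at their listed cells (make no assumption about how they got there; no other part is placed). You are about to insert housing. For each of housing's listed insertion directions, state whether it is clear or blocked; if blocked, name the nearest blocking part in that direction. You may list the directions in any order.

+x: clear; +y: blocked by bracket

+x: ray from housing(0, 0) has no placed part ⇒ clear
+y: nearest on ray is bracket@(0, 1) ⇒ blocked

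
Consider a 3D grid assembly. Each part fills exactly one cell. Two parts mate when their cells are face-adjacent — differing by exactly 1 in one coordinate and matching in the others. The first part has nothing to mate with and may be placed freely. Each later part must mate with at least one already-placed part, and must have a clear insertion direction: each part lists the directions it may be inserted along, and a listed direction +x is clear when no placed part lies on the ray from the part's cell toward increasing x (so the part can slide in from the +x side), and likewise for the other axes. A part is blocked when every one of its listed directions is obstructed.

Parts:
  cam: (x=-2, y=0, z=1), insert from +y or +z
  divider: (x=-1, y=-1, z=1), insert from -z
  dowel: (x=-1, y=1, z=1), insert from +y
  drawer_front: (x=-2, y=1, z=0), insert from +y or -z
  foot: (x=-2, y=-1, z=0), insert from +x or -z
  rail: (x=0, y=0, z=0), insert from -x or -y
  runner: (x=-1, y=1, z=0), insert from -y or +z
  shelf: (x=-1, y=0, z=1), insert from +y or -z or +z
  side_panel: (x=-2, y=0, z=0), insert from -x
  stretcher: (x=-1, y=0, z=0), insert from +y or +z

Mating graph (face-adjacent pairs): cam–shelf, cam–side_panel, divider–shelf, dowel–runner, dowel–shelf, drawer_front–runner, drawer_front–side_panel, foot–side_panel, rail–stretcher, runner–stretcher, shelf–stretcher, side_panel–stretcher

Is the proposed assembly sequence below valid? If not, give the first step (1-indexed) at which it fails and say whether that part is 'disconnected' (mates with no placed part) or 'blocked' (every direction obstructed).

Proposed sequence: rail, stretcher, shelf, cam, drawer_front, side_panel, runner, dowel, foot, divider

Invalid at step 5 (disconnected)

1. rail@(0, 0, 0) [-x clear] — {rail}
2. stretcher@(-1, 0, 0) [+y clear] — {rail, stretcher}
3. shelf@(-1, 0, 1) [+y clear] — {rail, shelf, stretcher}
4. cam@(-2, 0, 1) [+y clear] — {cam, rail, shelf, stretcher}
5. drawer_front@(-2, 1, 0) — no placed neighbour ⇒ disconnected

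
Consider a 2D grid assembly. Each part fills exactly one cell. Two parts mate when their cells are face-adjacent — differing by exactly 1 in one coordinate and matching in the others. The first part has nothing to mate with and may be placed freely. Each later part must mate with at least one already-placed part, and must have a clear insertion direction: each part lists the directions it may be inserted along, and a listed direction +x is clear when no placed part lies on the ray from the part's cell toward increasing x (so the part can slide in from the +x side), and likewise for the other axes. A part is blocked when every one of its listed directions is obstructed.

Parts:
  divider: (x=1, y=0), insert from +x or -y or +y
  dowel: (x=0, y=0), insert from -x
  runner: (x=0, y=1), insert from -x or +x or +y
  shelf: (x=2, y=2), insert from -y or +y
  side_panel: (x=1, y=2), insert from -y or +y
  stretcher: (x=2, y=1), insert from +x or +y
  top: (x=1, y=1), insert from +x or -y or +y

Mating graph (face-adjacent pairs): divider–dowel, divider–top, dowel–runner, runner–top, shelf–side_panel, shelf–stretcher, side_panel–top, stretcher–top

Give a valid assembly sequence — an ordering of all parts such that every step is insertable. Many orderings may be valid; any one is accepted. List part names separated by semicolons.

stretcher; top; shelf; divider; dowel; side_panel; runner

1. stretcher@(2, 1) [+x clear] — {stretcher}
2. top@(1, 1) [-y clear] — {stretcher, top}
3. shelf@(2, 2) [+y clear] — {shelf, stretcher, top}
4. divider@(1, 0) [+x clear] — {divider, shelf, stretcher, top}
5. dowel@(0, 0) [-x clear] — {divider, dowel, shelf, stretcher, top}
6. side_panel@(1, 2) [+y clear] — {divider, dowel, shelf, side_panel, stretcher, top}
7. runner@(0, 1) [-x clear] — {divider, dowel, runner, shelf, side_panel, stretcher, top}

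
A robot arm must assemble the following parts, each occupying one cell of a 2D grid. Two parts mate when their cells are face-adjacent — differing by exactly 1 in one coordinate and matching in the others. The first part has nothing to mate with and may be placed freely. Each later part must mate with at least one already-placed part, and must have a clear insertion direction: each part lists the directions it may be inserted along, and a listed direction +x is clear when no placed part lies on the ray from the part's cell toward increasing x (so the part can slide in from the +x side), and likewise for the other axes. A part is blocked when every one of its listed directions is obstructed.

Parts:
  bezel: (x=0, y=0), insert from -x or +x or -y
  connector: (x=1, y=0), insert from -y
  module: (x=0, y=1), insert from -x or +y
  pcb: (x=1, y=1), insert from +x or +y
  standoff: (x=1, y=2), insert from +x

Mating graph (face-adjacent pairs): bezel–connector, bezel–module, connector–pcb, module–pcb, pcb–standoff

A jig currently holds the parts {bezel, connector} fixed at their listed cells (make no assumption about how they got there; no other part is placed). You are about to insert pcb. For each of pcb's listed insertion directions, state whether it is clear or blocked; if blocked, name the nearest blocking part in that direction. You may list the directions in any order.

+x: ray from pcb(1, 1) has no placed part ⇒ clear
+y: ray from pcb(1, 1) has no placed part ⇒ clear

+x: clear; +y: clear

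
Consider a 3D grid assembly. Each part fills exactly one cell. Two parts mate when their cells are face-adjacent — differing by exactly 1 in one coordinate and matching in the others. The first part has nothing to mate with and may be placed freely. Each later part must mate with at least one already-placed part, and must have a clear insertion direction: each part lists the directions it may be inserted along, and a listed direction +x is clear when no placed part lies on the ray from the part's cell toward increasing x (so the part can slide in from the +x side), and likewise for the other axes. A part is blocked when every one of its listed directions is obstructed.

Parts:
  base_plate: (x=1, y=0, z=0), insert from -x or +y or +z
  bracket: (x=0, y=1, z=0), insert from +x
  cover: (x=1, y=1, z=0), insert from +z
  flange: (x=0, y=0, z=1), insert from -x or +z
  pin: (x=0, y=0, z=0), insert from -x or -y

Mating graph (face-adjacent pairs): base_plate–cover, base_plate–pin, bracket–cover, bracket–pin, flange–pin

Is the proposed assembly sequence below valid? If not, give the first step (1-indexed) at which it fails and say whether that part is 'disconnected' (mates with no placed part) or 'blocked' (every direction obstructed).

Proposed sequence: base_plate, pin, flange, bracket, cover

1. base_plate@(1, 0, 0) [-x clear] — {base_plate}
2. pin@(0, 0, 0) [-x clear] — {base_plate, pin}
3. flange@(0, 0, 1) [-x clear] — {base_plate, flange, pin}
4. bracket@(0, 1, 0) [+x clear] — {base_plate, bracket, flange, pin}
5. cover@(1, 1, 0) [+z clear] — {base_plate, bracket, cover, flange, pin}

Valid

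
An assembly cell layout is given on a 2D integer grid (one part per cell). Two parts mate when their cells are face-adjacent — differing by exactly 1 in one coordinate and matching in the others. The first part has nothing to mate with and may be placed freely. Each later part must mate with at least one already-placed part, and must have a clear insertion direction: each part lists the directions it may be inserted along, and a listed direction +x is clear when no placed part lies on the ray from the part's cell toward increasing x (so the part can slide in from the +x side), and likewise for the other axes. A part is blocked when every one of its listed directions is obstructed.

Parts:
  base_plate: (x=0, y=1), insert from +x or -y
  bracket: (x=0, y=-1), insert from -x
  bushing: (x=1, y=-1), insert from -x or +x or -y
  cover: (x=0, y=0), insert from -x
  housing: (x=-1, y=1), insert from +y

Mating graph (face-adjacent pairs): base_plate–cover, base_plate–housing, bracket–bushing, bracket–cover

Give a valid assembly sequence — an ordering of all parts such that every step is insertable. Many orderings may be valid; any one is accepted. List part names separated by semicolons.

base_plate; cover; bracket; bushing; housing

1. base_plate@(0, 1) [+x clear] — {base_plate}
2. cover@(0, 0) [-x clear] — {base_plate, cover}
3. bracket@(0, -1) [-x clear] — {base_plate, bracket, cover}
4. bushing@(1, -1) [+x clear] — {base_plate, bracket, bushing, cover}
5. housing@(-1, 1) [+y clear] — {base_plate, bracket, bushing, cover, housing}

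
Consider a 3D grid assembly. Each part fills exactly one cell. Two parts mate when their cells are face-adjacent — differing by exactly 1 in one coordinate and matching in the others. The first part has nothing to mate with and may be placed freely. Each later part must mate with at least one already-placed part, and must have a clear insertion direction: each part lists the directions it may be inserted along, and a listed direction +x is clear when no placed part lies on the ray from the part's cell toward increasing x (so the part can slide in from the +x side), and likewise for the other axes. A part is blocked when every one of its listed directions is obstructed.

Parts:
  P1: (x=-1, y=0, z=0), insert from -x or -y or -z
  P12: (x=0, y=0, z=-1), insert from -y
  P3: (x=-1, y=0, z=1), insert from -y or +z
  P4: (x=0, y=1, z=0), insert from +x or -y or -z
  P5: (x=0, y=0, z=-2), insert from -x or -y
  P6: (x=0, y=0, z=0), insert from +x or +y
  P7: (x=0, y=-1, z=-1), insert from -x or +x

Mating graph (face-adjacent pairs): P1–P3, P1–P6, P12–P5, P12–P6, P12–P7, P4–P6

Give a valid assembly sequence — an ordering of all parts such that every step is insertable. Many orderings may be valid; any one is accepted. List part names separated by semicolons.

1. P6@(0, 0, 0) [+x clear] — {P6}
2. P12@(0, 0, -1) [-y clear] — {P12, P6}
3. P5@(0, 0, -2) [-x clear] — {P12, P5, P6}
4. P1@(-1, 0, 0) [-x clear] — {P1, P12, P5, P6}
5. P3@(-1, 0, 1) [-y clear] — {P1, P12, P3, P5, P6}
6. P4@(0, 1, 0) [+x clear] — {P1, P12, P3, P4, P5, P6}
7. P7@(0, -1, -1) [-x clear] — {P1, P12, P3, P4, P5, P6, P7}

P6; P12; P5; P1; P3; P4; P7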